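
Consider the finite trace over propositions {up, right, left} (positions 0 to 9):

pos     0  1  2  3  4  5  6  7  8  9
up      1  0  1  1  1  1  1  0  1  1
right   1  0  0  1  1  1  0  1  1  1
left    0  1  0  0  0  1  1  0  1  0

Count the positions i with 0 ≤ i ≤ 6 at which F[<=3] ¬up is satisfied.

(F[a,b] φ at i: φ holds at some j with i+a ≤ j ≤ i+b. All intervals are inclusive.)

Evaluate at each i in [0,6]:
  i=0: ✓ (witness j=1)
  i=1: ✓ (witness j=1)
  i=2: ✗ (none in [2,5])
  i=3: ✗ (none in [3,6])
  i=4: ✓ (witness j=7)
  i=5: ✓ (witness j=7)
  i=6: ✓ (witness j=7)
Positions where it holds: {0, 1, 4, 5, 6} → 5.

5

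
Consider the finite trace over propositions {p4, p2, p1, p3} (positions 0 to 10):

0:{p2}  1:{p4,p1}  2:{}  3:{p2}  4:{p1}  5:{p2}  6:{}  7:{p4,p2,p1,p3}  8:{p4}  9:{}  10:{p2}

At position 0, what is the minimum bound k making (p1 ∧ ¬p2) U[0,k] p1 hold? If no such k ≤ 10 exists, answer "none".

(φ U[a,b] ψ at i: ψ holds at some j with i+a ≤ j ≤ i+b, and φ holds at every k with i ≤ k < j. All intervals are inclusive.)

Need earliest j ≥ 0 with p1, and (p1 ∧ ¬p2) at every k in [0,j-1].
  j=0: rhs fails.
  j=1: rhs holds but lhs fails at k=0.
  j=2: rhs fails.
  j=3: rhs fails.
  j=4: rhs holds but lhs fails at k=0.
  j=5: rhs fails.
  j=6: rhs fails.
  j=7: rhs holds but lhs fails at k=0.
  j=8: rhs fails.
  j=9: rhs fails.
  j=10: rhs fails.
No witness within the range → none.

none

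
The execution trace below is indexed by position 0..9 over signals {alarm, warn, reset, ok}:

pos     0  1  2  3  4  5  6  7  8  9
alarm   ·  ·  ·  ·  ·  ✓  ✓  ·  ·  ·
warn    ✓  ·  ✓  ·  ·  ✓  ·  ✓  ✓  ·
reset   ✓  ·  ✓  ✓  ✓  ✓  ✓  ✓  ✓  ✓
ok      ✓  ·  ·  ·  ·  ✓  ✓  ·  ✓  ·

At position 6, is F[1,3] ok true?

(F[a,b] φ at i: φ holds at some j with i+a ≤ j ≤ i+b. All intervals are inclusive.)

True

Check ok at each j in [7,9]:
  j=7: false
  j=8: true
  j=9: false
Found at j=8 → formula holds.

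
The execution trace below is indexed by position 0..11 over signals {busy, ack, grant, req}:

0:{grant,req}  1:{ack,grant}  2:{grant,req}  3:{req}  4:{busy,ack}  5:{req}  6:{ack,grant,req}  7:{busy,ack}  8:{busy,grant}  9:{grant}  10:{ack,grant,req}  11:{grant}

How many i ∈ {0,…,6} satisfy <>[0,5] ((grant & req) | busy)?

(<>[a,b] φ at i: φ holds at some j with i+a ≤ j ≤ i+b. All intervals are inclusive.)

Evaluate at each i in [0,6]:
  i=0: ✓ (witness j=0)
  i=1: ✓ (witness j=2)
  i=2: ✓ (witness j=2)
  i=3: ✓ (witness j=4)
  i=4: ✓ (witness j=4)
  i=5: ✓ (witness j=6)
  i=6: ✓ (witness j=6)
Positions where it holds: {0, 1, 2, 3, 4, 5, 6} → 7.

7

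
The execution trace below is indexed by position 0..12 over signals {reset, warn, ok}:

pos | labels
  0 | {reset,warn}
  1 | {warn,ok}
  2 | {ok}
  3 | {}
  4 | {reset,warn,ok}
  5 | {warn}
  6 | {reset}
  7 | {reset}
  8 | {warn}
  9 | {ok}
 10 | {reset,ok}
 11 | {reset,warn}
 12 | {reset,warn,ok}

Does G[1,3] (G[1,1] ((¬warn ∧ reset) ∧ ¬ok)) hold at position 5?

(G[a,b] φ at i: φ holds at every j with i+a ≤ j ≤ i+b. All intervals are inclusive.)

Check G[1,1] ((¬warn ∧ reset) ∧ ¬ok) at every j in [6,8]:
  j=6: holds on [7,7]
  j=7: fails at 8
  j=8: fails at 9
Fails at j=7 → formula fails.

No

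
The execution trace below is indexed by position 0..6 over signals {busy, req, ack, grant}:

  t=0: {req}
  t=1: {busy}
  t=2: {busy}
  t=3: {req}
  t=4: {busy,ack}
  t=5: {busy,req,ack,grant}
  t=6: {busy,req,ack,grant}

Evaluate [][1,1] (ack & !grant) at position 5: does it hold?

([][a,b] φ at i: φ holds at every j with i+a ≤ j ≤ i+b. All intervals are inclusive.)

False

Check (ack & !grant) at every j in [6,6]:
  j=6: false
Fails at j=6 → formula fails.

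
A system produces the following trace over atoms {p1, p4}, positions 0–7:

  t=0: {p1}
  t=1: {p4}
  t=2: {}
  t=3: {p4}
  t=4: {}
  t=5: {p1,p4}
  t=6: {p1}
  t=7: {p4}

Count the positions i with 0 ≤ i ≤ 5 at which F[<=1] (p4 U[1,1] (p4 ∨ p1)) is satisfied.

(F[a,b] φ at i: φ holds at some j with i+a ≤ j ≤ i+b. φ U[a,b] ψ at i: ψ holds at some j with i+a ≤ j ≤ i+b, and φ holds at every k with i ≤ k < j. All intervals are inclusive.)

Evaluate at each i in [0,5]:
  i=0: ✗ (none in [0,1])
  i=1: ✗ (none in [1,2])
  i=2: ✗ (none in [2,3])
  i=3: ✗ (none in [3,4])
  i=4: ✓ (witness j=5)
  i=5: ✓ (witness j=5)
Positions where it holds: {4, 5} → 2.

2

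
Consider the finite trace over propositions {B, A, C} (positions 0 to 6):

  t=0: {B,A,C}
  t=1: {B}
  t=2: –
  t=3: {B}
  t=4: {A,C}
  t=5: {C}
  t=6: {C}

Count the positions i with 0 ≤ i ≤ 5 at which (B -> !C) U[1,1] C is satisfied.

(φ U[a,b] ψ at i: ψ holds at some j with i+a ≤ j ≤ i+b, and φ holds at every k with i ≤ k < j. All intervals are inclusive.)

3

Evaluate at each i in [0,5]:
  i=0: ✗ (no rhs in [1,1])
  i=1: ✗ (no rhs in [2,2])
  i=2: ✗ (no rhs in [3,3])
  i=3: ✓ (rhs at j=4; lhs holds on [3,3])
  i=4: ✓ (rhs at j=5; lhs holds on [4,4])
  i=5: ✓ (rhs at j=6; lhs holds on [5,5])
Positions where it holds: {3, 4, 5} → 3.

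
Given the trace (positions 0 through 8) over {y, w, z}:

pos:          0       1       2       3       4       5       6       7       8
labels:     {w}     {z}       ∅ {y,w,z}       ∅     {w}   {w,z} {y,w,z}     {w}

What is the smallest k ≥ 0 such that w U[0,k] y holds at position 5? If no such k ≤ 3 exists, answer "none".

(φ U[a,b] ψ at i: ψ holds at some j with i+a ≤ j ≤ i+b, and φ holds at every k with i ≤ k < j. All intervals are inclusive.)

Need earliest j ≥ 5 with y, and w at every k in [5,j-1].
  j=5: rhs fails.
  j=6: rhs fails.
  j=7: rhs holds; lhs holds on [5,6]. k = 2.

2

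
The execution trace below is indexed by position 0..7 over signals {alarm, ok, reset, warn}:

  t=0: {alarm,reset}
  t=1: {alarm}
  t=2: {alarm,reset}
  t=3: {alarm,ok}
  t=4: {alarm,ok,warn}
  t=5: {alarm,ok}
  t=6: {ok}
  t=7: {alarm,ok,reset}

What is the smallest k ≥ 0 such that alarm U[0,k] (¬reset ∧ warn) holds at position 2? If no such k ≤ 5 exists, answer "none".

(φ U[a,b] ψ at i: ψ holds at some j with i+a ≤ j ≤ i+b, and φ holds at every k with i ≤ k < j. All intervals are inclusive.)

2

Need earliest j ≥ 2 with (¬reset ∧ warn), and alarm at every k in [2,j-1].
  j=2: rhs fails.
  j=3: rhs fails.
  j=4: rhs holds; lhs holds on [2,3]. k = 2.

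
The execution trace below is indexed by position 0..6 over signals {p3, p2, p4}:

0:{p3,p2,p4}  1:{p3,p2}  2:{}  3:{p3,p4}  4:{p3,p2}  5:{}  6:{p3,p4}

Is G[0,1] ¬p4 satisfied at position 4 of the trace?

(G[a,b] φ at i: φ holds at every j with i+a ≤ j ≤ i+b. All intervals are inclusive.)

Check ¬p4 at every j in [4,5]:
  j=4: true
  j=5: true
All positions satisfy it → formula holds.

True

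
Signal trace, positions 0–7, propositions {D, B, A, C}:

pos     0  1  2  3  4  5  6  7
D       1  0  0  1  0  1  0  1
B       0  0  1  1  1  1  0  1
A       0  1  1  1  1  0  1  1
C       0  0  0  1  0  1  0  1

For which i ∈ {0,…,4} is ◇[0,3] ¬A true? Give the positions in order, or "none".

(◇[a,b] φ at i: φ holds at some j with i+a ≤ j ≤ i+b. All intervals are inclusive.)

0, 2, 3, 4

Evaluate at each i in [0,4]:
  i=0: ✓ (witness j=0)
  i=1: ✗ (none in [1,4])
  i=2: ✓ (witness j=5)
  i=3: ✓ (witness j=5)
  i=4: ✓ (witness j=5)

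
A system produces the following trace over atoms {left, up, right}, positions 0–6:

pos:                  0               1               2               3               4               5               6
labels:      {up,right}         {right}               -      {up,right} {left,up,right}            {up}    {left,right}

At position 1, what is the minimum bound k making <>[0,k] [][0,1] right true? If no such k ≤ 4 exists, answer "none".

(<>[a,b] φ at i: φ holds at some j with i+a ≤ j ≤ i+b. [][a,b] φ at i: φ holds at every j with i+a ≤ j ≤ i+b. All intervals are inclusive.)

Scan j = 1,2,… for [][0,1] right:
  j=1: fails
  j=2: fails
  j=3: holds
First hit at j=3, so smallest k = 3-1 = 2.

2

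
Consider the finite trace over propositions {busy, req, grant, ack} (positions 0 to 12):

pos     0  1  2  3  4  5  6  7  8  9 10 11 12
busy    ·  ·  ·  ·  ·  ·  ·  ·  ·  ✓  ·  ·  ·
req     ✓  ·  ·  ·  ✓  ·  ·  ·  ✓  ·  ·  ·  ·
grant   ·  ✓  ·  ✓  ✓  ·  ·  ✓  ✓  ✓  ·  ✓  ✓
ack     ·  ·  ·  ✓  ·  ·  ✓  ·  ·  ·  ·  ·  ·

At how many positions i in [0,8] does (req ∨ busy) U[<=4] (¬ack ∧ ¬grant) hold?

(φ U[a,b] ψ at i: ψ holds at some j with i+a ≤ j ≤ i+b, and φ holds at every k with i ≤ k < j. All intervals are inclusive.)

Evaluate at each i in [0,8]:
  i=0: ✓ (rhs at j=0)
  i=1: ✗ (lhs fails at k=1 before rhs at j=2)
  i=2: ✓ (rhs at j=2)
  i=3: ✗ (lhs fails at k=3 before rhs at j=5)
  i=4: ✓ (rhs at j=5; lhs holds on [4,4])
  i=5: ✓ (rhs at j=5)
  i=6: ✗ (lhs fails at k=6 before rhs at j=10)
  i=7: ✗ (lhs fails at k=7 before rhs at j=10)
  i=8: ✓ (rhs at j=10; lhs holds on [8,9])
Positions where it holds: {0, 2, 4, 5, 8} → 5.

5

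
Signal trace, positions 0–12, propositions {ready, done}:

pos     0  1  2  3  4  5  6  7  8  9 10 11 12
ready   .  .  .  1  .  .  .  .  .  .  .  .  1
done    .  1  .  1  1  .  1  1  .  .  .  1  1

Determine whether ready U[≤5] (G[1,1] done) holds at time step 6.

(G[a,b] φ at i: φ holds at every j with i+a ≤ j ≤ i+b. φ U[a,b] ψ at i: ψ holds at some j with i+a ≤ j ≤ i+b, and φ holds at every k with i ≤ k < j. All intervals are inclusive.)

Need some j in [6,11] with G[1,1] done, and ready at every k in [6,j-1].
  j=6: G[1,1] done holds; no prefix to check → satisfied.

True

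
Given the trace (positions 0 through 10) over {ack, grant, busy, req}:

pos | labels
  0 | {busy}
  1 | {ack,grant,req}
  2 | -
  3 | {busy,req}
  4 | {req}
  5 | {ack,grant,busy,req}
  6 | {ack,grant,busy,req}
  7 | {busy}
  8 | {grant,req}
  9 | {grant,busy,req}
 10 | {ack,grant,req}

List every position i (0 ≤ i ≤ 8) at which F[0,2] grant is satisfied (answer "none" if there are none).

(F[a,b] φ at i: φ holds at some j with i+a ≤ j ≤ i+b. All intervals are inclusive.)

0, 1, 3, 4, 5, 6, 7, 8

Evaluate at each i in [0,8]:
  i=0: ✓ (witness j=1)
  i=1: ✓ (witness j=1)
  i=2: ✗ (none in [2,4])
  i=3: ✓ (witness j=5)
  i=4: ✓ (witness j=5)
  i=5: ✓ (witness j=5)
  i=6: ✓ (witness j=6)
  i=7: ✓ (witness j=8)
  i=8: ✓ (witness j=8)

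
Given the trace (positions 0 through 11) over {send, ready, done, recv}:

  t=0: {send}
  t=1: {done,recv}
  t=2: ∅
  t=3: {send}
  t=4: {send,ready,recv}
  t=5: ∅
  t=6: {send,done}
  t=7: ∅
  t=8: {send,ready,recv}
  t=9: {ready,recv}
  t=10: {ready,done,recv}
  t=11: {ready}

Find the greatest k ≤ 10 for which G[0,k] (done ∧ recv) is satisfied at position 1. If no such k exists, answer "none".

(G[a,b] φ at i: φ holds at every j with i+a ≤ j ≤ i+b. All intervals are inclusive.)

(done ∧ recv) must hold from j=1 onward; find where it first fails.
  j=1: holds
  j=2: fails
Holds on [1,1], so largest k = 0.

0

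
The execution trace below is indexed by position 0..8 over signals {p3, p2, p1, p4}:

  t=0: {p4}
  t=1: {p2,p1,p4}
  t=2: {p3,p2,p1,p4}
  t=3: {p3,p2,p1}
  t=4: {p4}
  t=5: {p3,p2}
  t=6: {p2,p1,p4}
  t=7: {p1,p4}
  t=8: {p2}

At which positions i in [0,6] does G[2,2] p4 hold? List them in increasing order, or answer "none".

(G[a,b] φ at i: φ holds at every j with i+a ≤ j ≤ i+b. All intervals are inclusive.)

0, 2, 4, 5

Evaluate at each i in [0,6]:
  i=0: ✓ (all of [2,2])
  i=1: ✗ (fails at j=3)
  i=2: ✓ (all of [4,4])
  i=3: ✗ (fails at j=5)
  i=4: ✓ (all of [6,6])
  i=5: ✓ (all of [7,7])
  i=6: ✗ (fails at j=8)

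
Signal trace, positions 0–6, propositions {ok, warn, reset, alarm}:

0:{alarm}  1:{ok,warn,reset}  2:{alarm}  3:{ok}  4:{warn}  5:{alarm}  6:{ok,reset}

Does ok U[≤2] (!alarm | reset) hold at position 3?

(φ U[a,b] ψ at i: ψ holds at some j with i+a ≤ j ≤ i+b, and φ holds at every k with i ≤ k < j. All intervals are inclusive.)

True

Need some j in [3,5] with (!alarm | reset), and ok at every k in [3,j-1].
  j=3: (!alarm | reset) holds; no prefix to check → satisfied.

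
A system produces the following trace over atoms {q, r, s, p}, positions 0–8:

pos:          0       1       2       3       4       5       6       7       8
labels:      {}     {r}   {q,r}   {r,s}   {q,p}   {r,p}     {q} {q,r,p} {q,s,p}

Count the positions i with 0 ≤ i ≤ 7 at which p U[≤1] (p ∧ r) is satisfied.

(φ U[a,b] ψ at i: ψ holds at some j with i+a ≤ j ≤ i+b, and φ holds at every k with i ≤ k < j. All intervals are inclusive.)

Evaluate at each i in [0,7]:
  i=0: ✗ (no rhs in [0,1])
  i=1: ✗ (no rhs in [1,2])
  i=2: ✗ (no rhs in [2,3])
  i=3: ✗ (no rhs in [3,4])
  i=4: ✓ (rhs at j=5; lhs holds on [4,4])
  i=5: ✓ (rhs at j=5)
  i=6: ✗ (lhs fails at k=6 before rhs at j=7)
  i=7: ✓ (rhs at j=7)
Positions where it holds: {4, 5, 7} → 3.

3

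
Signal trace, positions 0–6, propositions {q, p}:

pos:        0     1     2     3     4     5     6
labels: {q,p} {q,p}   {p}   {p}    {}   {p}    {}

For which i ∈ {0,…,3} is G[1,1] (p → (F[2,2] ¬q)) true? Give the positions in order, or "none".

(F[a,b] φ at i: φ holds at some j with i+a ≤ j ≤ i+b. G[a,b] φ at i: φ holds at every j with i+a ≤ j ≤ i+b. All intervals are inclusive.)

Evaluate at each i in [0,3]:
  i=0: ✓ (all of [1,1])
  i=1: ✓ (all of [2,2])
  i=2: ✓ (all of [3,3])
  i=3: ✓ (all of [4,4])

0, 1, 2, 3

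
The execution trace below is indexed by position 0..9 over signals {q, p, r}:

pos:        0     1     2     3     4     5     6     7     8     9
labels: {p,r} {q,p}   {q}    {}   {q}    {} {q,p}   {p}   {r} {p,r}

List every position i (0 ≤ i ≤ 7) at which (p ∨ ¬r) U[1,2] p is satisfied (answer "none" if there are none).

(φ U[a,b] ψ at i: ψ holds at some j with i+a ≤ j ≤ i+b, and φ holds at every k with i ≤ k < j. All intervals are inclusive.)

0, 4, 5, 6

Evaluate at each i in [0,7]:
  i=0: ✓ (rhs at j=1; lhs holds on [0,0])
  i=1: ✗ (no rhs in [2,3])
  i=2: ✗ (no rhs in [3,4])
  i=3: ✗ (no rhs in [4,5])
  i=4: ✓ (rhs at j=6; lhs holds on [4,5])
  i=5: ✓ (rhs at j=6; lhs holds on [5,5])
  i=6: ✓ (rhs at j=7; lhs holds on [6,6])
  i=7: ✗ (lhs fails at k=8 before rhs at j=9)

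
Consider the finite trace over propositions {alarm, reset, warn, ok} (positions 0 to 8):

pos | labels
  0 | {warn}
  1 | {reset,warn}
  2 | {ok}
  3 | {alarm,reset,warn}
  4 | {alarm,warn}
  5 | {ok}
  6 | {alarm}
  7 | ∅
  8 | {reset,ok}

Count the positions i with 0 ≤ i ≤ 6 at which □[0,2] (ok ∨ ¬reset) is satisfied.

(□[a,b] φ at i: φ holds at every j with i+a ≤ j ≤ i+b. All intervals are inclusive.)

Evaluate at each i in [0,6]:
  i=0: ✗ (fails at j=1)
  i=1: ✗ (fails at j=1)
  i=2: ✗ (fails at j=3)
  i=3: ✗ (fails at j=3)
  i=4: ✓ (all of [4,6])
  i=5: ✓ (all of [5,7])
  i=6: ✓ (all of [6,8])
Positions where it holds: {4, 5, 6} → 3.

3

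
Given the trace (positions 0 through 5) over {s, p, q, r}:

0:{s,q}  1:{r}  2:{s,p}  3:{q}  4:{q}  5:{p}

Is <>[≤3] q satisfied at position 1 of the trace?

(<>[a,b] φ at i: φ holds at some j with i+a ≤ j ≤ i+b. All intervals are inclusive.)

Yes

Check q at each j in [1,4]:
  j=1: false
  j=2: false
  j=3: true
  j=4: true
Found at j=3 → formula holds.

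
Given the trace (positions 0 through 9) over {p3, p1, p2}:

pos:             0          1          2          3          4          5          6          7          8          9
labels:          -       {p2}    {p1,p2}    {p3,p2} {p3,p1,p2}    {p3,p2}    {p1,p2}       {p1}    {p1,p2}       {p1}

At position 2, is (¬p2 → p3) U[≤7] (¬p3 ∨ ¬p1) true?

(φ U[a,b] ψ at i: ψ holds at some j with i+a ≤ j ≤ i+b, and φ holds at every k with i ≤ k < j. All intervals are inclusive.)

True

Need some j in [2,9] with (¬p3 ∨ ¬p1), and (¬p2 → p3) at every k in [2,j-1].
  j=2: (¬p3 ∨ ¬p1) holds; no prefix to check → satisfied.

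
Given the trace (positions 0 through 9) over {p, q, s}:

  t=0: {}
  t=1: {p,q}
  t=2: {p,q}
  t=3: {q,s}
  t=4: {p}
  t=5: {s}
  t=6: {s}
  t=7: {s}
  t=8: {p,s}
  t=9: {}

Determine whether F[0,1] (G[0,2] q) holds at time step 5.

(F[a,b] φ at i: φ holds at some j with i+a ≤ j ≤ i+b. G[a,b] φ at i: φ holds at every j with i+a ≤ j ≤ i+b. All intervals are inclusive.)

Does not hold

Check G[0,2] q at each j in [5,6]:
  j=5: fails at 5
  j=6: fails at 6
No position in the window satisfies it → formula fails.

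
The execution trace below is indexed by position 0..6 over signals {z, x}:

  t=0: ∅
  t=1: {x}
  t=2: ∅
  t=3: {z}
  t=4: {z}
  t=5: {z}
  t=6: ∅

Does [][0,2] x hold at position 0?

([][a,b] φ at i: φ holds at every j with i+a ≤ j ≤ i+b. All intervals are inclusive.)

No

Check x at every j in [0,2]:
  j=0: false
  j=1: true
  j=2: false
Fails at j=0 → formula fails.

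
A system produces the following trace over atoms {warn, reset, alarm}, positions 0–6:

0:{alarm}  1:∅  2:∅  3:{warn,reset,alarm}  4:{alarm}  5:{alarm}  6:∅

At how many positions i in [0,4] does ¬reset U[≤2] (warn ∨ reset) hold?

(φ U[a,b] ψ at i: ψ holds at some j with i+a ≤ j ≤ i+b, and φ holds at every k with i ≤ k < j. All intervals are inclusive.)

Evaluate at each i in [0,4]:
  i=0: ✗ (no rhs in [0,2])
  i=1: ✓ (rhs at j=3; lhs holds on [1,2])
  i=2: ✓ (rhs at j=3; lhs holds on [2,2])
  i=3: ✓ (rhs at j=3)
  i=4: ✗ (no rhs in [4,6])
Positions where it holds: {1, 2, 3} → 3.

3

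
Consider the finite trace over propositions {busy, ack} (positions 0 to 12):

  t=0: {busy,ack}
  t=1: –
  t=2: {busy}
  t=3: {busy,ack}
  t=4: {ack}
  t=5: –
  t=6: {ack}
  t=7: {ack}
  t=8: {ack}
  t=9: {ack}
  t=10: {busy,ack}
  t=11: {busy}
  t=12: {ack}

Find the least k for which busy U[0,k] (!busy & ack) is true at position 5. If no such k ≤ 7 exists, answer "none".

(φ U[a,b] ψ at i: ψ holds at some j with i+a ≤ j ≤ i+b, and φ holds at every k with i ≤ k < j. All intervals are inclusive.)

Need earliest j ≥ 5 with (!busy & ack), and busy at every k in [5,j-1].
  j=5: rhs fails.
  j=6: rhs holds but lhs fails at k=5.
  j=7: rhs holds but lhs fails at k=5.
  j=8: rhs holds but lhs fails at k=5.
  j=9: rhs holds but lhs fails at k=5.
  j=10: rhs fails.
  j=11: rhs fails.
  j=12: rhs holds but lhs fails at k=5.
No witness within the range → none.

none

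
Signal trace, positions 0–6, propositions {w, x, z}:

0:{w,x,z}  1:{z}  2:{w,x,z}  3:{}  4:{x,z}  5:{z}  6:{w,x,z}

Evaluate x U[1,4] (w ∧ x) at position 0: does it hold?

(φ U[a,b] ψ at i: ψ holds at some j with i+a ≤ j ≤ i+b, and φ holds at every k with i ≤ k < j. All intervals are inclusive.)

False

Need some j in [1,4] with (w ∧ x), and x at every k in [0,j-1].
  j=1: (w ∧ x) false.
  j=2: (w ∧ x) holds, but x fails at k=1 → not this j.
  j=3: (w ∧ x) false.
  j=4: (w ∧ x) false.
No j in the window works → until fails.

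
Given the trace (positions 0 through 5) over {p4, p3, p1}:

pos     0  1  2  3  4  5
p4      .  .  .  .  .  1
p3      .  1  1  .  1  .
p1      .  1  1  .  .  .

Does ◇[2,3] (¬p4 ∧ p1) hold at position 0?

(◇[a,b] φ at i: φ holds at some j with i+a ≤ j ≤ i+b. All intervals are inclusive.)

Yes

Check (¬p4 ∧ p1) at each j in [2,3]:
  j=2: true
  j=3: false
Found at j=2 → formula holds.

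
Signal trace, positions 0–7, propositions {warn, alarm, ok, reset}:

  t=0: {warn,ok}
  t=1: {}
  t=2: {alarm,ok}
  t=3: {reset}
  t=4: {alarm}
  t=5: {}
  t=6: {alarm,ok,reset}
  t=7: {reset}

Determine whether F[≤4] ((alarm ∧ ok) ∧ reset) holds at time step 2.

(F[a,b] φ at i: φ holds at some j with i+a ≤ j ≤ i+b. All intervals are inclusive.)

Check ((alarm ∧ ok) ∧ reset) at each j in [2,6]:
  j=2: false
  j=3: false
  j=4: false
  j=5: false
  j=6: true
Found at j=6 → formula holds.

Yes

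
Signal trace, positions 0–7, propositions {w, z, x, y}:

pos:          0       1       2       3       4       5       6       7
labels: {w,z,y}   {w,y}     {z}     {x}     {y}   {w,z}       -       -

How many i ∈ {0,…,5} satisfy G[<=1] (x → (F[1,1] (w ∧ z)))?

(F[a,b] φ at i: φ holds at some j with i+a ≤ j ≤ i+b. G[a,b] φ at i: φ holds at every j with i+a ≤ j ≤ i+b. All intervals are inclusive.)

4

Evaluate at each i in [0,5]:
  i=0: ✓ (all of [0,1])
  i=1: ✓ (all of [1,2])
  i=2: ✗ (fails at j=3)
  i=3: ✗ (fails at j=3)
  i=4: ✓ (all of [4,5])
  i=5: ✓ (all of [5,6])
Positions where it holds: {0, 1, 4, 5} → 4.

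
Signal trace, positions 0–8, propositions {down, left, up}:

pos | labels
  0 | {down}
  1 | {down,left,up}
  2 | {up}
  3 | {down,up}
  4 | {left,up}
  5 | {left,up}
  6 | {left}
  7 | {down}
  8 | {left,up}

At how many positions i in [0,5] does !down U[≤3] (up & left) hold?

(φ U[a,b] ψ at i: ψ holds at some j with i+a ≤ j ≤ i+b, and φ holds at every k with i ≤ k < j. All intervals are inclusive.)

Evaluate at each i in [0,5]:
  i=0: ✗ (lhs fails at k=0 before rhs at j=1)
  i=1: ✓ (rhs at j=1)
  i=2: ✗ (lhs fails at k=3 before rhs at j=4)
  i=3: ✗ (lhs fails at k=3 before rhs at j=4)
  i=4: ✓ (rhs at j=4)
  i=5: ✓ (rhs at j=5)
Positions where it holds: {1, 4, 5} → 3.

3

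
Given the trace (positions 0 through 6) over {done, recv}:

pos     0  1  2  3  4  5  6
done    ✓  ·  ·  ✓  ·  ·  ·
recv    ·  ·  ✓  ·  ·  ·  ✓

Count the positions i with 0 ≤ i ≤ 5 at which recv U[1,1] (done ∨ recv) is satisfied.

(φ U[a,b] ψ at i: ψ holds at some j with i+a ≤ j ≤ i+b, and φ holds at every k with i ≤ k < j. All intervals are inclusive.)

1

Evaluate at each i in [0,5]:
  i=0: ✗ (no rhs in [1,1])
  i=1: ✗ (lhs fails at k=1 before rhs at j=2)
  i=2: ✓ (rhs at j=3; lhs holds on [2,2])
  i=3: ✗ (no rhs in [4,4])
  i=4: ✗ (no rhs in [5,5])
  i=5: ✗ (lhs fails at k=5 before rhs at j=6)
Positions where it holds: {2} → 1.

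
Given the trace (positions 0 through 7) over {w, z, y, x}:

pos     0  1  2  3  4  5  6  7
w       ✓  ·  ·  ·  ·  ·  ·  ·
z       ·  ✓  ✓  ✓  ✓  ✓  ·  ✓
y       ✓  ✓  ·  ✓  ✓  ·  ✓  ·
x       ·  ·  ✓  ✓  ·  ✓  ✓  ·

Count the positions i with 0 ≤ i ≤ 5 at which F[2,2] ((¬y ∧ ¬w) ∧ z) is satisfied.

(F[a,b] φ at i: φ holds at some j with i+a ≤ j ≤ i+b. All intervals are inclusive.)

Evaluate at each i in [0,5]:
  i=0: ✓ (witness j=2)
  i=1: ✗ (none in [3,3])
  i=2: ✗ (none in [4,4])
  i=3: ✓ (witness j=5)
  i=4: ✗ (none in [6,6])
  i=5: ✓ (witness j=7)
Positions where it holds: {0, 3, 5} → 3.

3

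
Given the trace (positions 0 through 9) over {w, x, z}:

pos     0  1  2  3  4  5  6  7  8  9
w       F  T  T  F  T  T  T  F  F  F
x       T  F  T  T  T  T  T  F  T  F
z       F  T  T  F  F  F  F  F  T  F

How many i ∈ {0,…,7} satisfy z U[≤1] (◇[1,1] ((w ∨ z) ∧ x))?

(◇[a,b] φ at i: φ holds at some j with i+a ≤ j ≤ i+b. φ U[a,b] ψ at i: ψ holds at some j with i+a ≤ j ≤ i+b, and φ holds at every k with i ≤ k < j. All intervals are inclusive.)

6

Evaluate at each i in [0,7]:
  i=0: ✗ (lhs fails at k=0 before rhs at j=1)
  i=1: ✓ (rhs at j=1)
  i=2: ✓ (rhs at j=3; lhs holds on [2,2])
  i=3: ✓ (rhs at j=3)
  i=4: ✓ (rhs at j=4)
  i=5: ✓ (rhs at j=5)
  i=6: ✗ (lhs fails at k=6 before rhs at j=7)
  i=7: ✓ (rhs at j=7)
Positions where it holds: {1, 2, 3, 4, 5, 7} → 6.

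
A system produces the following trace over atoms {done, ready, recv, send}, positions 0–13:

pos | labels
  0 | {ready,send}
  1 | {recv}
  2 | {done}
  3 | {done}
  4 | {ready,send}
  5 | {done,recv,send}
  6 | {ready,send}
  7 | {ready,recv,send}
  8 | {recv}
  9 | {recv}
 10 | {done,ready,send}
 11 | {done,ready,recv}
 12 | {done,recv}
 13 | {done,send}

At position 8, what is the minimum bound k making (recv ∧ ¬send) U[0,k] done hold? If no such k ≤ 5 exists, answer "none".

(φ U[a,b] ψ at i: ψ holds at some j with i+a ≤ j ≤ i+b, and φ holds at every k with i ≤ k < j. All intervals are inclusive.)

2

Need earliest j ≥ 8 with done, and (recv ∧ ¬send) at every k in [8,j-1].
  j=8: rhs fails.
  j=9: rhs fails.
  j=10: rhs holds; lhs holds on [8,9]. k = 2.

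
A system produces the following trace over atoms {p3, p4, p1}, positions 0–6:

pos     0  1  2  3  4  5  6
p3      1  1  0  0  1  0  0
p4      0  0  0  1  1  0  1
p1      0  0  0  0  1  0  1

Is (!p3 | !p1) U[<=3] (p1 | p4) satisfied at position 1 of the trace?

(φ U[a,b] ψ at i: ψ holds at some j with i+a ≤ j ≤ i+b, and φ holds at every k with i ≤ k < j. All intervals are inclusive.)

Need some j in [1,4] with (p1 | p4), and (!p3 | !p1) at every k in [1,j-1].
  j=1: (p1 | p4) false.
  j=2: (p1 | p4) false.
  j=3: (p1 | p4) holds; (!p3 | !p1) holds at every k in [1,2] → satisfied.

Yes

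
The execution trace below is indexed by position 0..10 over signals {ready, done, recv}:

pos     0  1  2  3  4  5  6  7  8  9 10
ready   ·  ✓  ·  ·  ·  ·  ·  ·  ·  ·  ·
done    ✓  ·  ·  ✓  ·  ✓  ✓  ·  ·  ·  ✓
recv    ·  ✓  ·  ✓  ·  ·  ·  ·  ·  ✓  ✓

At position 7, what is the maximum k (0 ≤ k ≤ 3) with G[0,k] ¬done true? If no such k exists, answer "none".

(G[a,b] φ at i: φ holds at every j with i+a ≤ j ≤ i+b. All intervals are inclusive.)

¬done must hold from j=7 onward; find where it first fails.
  j=7: holds
  j=8: holds
  j=9: holds
  j=10: fails
Holds on [7,9], so largest k = 2.

2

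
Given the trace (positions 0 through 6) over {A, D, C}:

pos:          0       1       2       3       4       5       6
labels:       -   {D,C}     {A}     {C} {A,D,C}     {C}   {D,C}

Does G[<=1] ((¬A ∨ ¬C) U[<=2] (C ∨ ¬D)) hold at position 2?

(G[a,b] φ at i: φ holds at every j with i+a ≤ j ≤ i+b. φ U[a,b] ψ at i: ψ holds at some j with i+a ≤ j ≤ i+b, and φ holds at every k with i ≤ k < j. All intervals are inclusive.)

Check ((¬A ∨ ¬C) U[<=2] (C ∨ ¬D)) at every j in [2,3]:
  j=2: holds
  j=3: holds
All positions satisfy it → formula holds.

True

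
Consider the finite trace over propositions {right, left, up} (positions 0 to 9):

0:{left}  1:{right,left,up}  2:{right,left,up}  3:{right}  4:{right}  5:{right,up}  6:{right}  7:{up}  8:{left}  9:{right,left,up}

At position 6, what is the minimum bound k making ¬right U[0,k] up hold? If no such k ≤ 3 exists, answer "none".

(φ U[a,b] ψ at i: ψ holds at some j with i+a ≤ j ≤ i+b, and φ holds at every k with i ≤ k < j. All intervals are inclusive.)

Need earliest j ≥ 6 with up, and ¬right at every k in [6,j-1].
  j=6: rhs fails.
  j=7: rhs holds but lhs fails at k=6.
  j=8: rhs fails.
  j=9: rhs holds but lhs fails at k=6.
No witness within the range → none.

none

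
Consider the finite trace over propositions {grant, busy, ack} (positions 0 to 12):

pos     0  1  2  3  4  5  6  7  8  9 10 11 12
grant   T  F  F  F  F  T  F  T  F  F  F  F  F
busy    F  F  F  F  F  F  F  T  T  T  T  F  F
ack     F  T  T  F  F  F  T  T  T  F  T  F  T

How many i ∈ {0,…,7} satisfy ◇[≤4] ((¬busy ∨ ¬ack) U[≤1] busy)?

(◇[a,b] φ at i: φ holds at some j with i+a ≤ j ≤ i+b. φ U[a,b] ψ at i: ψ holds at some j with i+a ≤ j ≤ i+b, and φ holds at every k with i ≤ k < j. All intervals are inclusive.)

6

Evaluate at each i in [0,7]:
  i=0: ✗ (none in [0,4])
  i=1: ✗ (none in [1,5])
  i=2: ✓ (witness j=6)
  i=3: ✓ (witness j=6)
  i=4: ✓ (witness j=6)
  i=5: ✓ (witness j=6)
  i=6: ✓ (witness j=6)
  i=7: ✓ (witness j=7)
Positions where it holds: {2, 3, 4, 5, 6, 7} → 6.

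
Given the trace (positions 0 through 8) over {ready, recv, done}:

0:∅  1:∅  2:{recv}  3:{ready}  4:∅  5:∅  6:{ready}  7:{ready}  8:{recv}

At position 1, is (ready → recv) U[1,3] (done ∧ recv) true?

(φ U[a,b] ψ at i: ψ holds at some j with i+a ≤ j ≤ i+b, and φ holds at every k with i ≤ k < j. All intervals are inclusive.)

Need some j in [2,4] with (done ∧ recv), and (ready → recv) at every k in [1,j-1].
  j=2: (done ∧ recv) false.
  j=3: (done ∧ recv) false.
  j=4: (done ∧ recv) false.
No j in the window works → until fails.

No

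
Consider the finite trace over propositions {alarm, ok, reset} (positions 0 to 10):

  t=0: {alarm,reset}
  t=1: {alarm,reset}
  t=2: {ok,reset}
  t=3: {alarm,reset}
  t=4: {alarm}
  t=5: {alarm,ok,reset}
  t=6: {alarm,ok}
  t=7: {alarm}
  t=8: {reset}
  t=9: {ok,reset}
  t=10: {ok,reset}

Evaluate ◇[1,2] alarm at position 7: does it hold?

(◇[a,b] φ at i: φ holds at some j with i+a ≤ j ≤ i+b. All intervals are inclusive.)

Check alarm at each j in [8,9]:
  j=8: false
  j=9: false
No position in the window satisfies it → formula fails.

Does not hold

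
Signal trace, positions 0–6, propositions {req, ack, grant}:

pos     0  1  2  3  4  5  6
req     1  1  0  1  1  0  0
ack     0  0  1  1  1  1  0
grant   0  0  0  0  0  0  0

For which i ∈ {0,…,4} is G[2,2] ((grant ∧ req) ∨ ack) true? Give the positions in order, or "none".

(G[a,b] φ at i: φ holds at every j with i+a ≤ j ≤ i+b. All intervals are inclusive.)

0, 1, 2, 3

Evaluate at each i in [0,4]:
  i=0: ✓ (all of [2,2])
  i=1: ✓ (all of [3,3])
  i=2: ✓ (all of [4,4])
  i=3: ✓ (all of [5,5])
  i=4: ✗ (fails at j=6)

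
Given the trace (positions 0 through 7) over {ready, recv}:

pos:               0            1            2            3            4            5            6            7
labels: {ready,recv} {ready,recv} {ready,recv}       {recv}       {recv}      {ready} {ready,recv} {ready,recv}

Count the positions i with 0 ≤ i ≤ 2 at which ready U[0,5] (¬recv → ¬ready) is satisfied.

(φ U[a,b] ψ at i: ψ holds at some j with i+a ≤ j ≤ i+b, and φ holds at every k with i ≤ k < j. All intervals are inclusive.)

3

Evaluate at each i in [0,2]:
  i=0: ✓ (rhs at j=0)
  i=1: ✓ (rhs at j=1)
  i=2: ✓ (rhs at j=2)
Positions where it holds: {0, 1, 2} → 3.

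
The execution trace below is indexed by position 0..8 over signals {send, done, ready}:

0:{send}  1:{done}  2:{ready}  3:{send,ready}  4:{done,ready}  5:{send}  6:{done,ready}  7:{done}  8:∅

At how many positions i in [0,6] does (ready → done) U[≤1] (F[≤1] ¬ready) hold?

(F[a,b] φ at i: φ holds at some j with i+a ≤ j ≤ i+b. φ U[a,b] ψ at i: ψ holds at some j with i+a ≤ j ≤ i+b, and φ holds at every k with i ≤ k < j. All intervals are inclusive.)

Evaluate at each i in [0,6]:
  i=0: ✓ (rhs at j=0)
  i=1: ✓ (rhs at j=1)
  i=2: ✗ (no rhs in [2,3])
  i=3: ✗ (lhs fails at k=3 before rhs at j=4)
  i=4: ✓ (rhs at j=4)
  i=5: ✓ (rhs at j=5)
  i=6: ✓ (rhs at j=6)
Positions where it holds: {0, 1, 4, 5, 6} → 5.

5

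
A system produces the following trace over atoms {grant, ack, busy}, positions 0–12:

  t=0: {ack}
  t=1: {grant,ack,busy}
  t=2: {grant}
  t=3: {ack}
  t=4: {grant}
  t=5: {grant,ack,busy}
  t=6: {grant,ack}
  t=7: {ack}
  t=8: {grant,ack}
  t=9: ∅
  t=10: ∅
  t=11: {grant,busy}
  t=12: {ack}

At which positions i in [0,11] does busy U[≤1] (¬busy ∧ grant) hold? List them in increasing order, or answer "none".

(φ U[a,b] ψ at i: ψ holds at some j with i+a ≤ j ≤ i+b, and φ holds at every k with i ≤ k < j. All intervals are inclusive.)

1, 2, 4, 5, 6, 8

Evaluate at each i in [0,11]:
  i=0: ✗ (no rhs in [0,1])
  i=1: ✓ (rhs at j=2; lhs holds on [1,1])
  i=2: ✓ (rhs at j=2)
  i=3: ✗ (lhs fails at k=3 before rhs at j=4)
  i=4: ✓ (rhs at j=4)
  i=5: ✓ (rhs at j=6; lhs holds on [5,5])
  i=6: ✓ (rhs at j=6)
  i=7: ✗ (lhs fails at k=7 before rhs at j=8)
  i=8: ✓ (rhs at j=8)
  i=9: ✗ (no rhs in [9,10])
  i=10: ✗ (no rhs in [10,11])
  i=11: ✗ (no rhs in [11,12])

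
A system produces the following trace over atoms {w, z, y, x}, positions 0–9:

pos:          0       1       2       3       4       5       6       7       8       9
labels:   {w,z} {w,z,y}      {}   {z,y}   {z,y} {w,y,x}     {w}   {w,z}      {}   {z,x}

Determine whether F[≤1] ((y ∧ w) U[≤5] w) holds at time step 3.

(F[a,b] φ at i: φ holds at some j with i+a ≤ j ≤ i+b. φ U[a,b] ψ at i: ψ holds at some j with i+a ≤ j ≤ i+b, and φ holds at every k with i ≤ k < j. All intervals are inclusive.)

No

Check ((y ∧ w) U[≤5] w) at each j in [3,4]:
  j=3: fails
  j=4: fails
No position in the window satisfies it → formula fails.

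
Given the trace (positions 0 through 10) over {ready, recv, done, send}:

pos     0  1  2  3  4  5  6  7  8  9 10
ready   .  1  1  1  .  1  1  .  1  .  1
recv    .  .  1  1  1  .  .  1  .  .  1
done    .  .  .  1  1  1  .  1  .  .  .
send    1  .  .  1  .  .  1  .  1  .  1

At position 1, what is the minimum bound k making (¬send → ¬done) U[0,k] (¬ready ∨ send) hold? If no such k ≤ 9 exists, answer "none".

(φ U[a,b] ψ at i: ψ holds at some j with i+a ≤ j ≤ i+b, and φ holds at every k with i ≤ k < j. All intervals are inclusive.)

Need earliest j ≥ 1 with (¬ready ∨ send), and (¬send → ¬done) at every k in [1,j-1].
  j=1: rhs fails.
  j=2: rhs fails.
  j=3: rhs holds; lhs holds on [1,2]. k = 2.

2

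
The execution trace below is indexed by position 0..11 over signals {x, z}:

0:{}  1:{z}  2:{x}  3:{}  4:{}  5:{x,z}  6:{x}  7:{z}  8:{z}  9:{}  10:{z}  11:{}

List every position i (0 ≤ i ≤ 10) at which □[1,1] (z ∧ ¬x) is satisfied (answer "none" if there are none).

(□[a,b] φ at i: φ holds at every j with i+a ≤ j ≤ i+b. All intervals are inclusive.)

0, 6, 7, 9

Evaluate at each i in [0,10]:
  i=0: ✓ (all of [1,1])
  i=1: ✗ (fails at j=2)
  i=2: ✗ (fails at j=3)
  i=3: ✗ (fails at j=4)
  i=4: ✗ (fails at j=5)
  i=5: ✗ (fails at j=6)
  i=6: ✓ (all of [7,7])
  i=7: ✓ (all of [8,8])
  i=8: ✗ (fails at j=9)
  i=9: ✓ (all of [10,10])
  i=10: ✗ (fails at j=11)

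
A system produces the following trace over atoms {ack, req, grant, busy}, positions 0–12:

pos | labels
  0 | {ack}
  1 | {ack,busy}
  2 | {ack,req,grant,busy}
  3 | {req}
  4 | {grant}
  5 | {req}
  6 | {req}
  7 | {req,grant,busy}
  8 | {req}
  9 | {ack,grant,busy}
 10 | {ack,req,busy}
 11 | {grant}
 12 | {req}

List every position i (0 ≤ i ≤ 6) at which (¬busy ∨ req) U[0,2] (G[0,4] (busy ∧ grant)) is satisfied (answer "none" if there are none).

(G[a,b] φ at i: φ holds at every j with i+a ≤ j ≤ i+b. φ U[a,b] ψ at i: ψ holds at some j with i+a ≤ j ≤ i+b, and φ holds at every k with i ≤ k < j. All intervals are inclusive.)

Evaluate at each i in [0,6]:
  i=0: ✗ (no rhs in [0,2])
  i=1: ✗ (no rhs in [1,3])
  i=2: ✗ (no rhs in [2,4])
  i=3: ✗ (no rhs in [3,5])
  i=4: ✗ (no rhs in [4,6])
  i=5: ✗ (no rhs in [5,7])
  i=6: ✗ (no rhs in [6,8])

none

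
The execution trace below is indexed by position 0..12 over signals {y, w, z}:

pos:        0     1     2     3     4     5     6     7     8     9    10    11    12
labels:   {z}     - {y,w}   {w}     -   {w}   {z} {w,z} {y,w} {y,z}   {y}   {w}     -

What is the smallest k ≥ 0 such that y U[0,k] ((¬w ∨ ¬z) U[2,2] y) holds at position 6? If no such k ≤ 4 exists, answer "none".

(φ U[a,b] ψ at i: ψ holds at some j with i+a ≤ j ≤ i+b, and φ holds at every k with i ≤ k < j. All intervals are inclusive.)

Need earliest j ≥ 6 with ((¬w ∨ ¬z) U[2,2] y), and y at every k in [6,j-1].
  j=6: rhs fails.
  j=7: rhs fails.
  j=8: rhs holds but lhs fails at k=6.
  j=9: rhs fails.
  j=10: rhs fails.
No witness within the range → none.

none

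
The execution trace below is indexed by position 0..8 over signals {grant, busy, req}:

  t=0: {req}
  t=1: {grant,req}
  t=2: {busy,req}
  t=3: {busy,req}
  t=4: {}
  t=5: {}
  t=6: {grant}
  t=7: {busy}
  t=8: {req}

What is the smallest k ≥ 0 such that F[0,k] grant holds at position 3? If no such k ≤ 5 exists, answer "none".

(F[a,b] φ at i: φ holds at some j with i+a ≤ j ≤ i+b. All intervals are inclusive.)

3

Scan j = 3,4,… for grant:
  j=3: fails
  j=4: fails
  j=5: fails
  j=6: holds
First hit at j=6, so smallest k = 6-3 = 3.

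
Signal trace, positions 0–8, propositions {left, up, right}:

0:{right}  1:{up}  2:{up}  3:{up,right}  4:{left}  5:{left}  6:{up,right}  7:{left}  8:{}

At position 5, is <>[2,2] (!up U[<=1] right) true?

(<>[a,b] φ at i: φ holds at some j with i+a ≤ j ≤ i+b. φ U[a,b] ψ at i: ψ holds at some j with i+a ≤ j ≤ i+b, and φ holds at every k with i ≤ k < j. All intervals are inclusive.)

Check (!up U[<=1] right) at each j in [7,7]:
  j=7: fails
No position in the window satisfies it → formula fails.

No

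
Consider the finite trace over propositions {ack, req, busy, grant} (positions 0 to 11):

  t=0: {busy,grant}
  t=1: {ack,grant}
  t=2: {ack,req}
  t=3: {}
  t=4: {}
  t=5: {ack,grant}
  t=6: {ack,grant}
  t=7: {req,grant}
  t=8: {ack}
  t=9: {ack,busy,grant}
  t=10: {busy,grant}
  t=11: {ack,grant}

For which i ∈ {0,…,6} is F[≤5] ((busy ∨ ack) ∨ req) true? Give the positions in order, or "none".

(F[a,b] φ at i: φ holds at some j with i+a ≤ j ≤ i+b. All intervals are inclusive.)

Evaluate at each i in [0,6]:
  i=0: ✓ (witness j=0)
  i=1: ✓ (witness j=1)
  i=2: ✓ (witness j=2)
  i=3: ✓ (witness j=5)
  i=4: ✓ (witness j=5)
  i=5: ✓ (witness j=5)
  i=6: ✓ (witness j=6)

0, 1, 2, 3, 4, 5, 6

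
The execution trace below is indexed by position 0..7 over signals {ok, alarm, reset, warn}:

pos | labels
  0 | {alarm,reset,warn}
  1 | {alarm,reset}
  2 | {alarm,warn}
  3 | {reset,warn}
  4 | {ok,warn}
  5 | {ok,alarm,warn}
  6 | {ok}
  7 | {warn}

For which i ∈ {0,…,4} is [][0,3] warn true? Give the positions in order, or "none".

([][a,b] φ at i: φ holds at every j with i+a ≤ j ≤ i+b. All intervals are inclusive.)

2

Evaluate at each i in [0,4]:
  i=0: ✗ (fails at j=1)
  i=1: ✗ (fails at j=1)
  i=2: ✓ (all of [2,5])
  i=3: ✗ (fails at j=6)
  i=4: ✗ (fails at j=6)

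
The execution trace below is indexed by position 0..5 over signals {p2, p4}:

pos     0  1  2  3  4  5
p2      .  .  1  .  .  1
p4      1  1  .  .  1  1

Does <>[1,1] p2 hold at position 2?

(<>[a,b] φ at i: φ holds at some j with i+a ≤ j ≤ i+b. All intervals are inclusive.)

Check p2 at each j in [3,3]:
  j=3: false
No position in the window satisfies it → formula fails.

No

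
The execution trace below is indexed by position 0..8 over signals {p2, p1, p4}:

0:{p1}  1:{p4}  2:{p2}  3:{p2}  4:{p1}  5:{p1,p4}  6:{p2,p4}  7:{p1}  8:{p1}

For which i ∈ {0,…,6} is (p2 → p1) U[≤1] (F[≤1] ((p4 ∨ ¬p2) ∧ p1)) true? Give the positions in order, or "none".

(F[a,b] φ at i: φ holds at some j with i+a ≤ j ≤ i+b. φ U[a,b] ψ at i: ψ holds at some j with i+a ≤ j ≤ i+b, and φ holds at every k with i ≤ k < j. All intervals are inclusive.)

0, 3, 4, 5, 6

Evaluate at each i in [0,6]:
  i=0: ✓ (rhs at j=0)
  i=1: ✗ (no rhs in [1,2])
  i=2: ✗ (lhs fails at k=2 before rhs at j=3)
  i=3: ✓ (rhs at j=3)
  i=4: ✓ (rhs at j=4)
  i=5: ✓ (rhs at j=5)
  i=6: ✓ (rhs at j=6)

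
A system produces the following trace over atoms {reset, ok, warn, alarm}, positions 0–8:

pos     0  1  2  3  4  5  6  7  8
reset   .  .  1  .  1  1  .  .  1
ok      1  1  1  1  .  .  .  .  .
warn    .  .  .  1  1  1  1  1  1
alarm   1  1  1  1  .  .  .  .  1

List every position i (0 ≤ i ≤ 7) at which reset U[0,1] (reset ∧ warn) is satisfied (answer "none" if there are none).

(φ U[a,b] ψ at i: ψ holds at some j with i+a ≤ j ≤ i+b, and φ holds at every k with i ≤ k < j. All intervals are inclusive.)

4, 5

Evaluate at each i in [0,7]:
  i=0: ✗ (no rhs in [0,1])
  i=1: ✗ (no rhs in [1,2])
  i=2: ✗ (no rhs in [2,3])
  i=3: ✗ (lhs fails at k=3 before rhs at j=4)
  i=4: ✓ (rhs at j=4)
  i=5: ✓ (rhs at j=5)
  i=6: ✗ (no rhs in [6,7])
  i=7: ✗ (lhs fails at k=7 before rhs at j=8)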